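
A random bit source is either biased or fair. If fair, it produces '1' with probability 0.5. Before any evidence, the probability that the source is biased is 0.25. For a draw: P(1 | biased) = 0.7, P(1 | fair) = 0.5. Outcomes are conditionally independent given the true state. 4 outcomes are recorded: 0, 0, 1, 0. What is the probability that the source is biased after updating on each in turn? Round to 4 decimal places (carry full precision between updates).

0.0916

After '0': P(biased) = 0.3·0.2500 / (0.3·0.2500 + 0.5·0.7500) ≈ 0.1667
After '0': P(biased) = 0.3·0.1667 / (0.3·0.1667 + 0.5·0.8333) ≈ 0.1071
After '1': P(biased) = 0.7·0.1071 / (0.7·0.1071 + 0.5·0.8929) ≈ 0.1438
After '0': P(biased) = 0.3·0.1438 / (0.3·0.1438 + 0.5·0.8562) ≈ 0.0916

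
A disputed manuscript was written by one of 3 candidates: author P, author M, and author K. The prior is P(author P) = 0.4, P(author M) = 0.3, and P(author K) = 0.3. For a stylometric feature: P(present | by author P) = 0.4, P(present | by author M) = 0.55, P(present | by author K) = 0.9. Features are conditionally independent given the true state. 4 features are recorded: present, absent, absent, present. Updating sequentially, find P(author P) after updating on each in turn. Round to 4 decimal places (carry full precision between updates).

0.5255

After 'present': normaliser = 0.4·0.4000 + 0.55·0.3000 + 0.9·0.3000; P(author P) ≈ 0.2689, P(author M) ≈ 0.2773, P(author K) ≈ 0.4538
After 'absent': normaliser = 0.6·0.2689 + 0.45·0.2773 + 0.1·0.4538; P(author P) ≈ 0.4867, P(author M) ≈ 0.3764, P(author K) ≈ 0.1369
After 'absent': normaliser = 0.6·0.4867 + 0.45·0.3764 + 0.1·0.1369; P(author P) ≈ 0.6146, P(author M) ≈ 0.3565, P(author K) ≈ 0.0288
After 'present': normaliser = 0.4·0.6146 + 0.55·0.3565 + 0.9·0.0288; P(author P) ≈ 0.5255, P(author M) ≈ 0.4191, P(author K) ≈ 0.0554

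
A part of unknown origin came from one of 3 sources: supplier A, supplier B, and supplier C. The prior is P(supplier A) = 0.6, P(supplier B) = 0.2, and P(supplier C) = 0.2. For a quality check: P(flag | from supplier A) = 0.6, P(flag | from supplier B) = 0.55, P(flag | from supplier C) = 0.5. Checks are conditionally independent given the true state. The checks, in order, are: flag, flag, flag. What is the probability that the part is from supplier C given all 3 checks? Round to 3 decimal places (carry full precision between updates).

0.133

After 'flag': normaliser = 0.6·0.6000 + 0.55·0.2000 + 0.5·0.2000; P(supplier A) ≈ 0.6316, P(supplier B) ≈ 0.1930, P(supplier C) ≈ 0.1754
After 'flag': normaliser = 0.6·0.6316 + 0.55·0.1930 + 0.5·0.1754; P(supplier A) ≈ 0.6616, P(supplier B) ≈ 0.1853, P(supplier C) ≈ 0.1531
After 'flag': normaliser = 0.6·0.6616 + 0.55·0.1853 + 0.5·0.1531; P(supplier A) ≈ 0.6898, P(supplier B) ≈ 0.1771, P(supplier C) ≈ 0.1331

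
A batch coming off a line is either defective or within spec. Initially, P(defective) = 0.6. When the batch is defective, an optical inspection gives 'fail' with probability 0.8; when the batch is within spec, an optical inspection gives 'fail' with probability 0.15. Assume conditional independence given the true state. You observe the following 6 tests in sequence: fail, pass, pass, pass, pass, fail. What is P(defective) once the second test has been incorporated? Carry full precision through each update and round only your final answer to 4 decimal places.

0.6531

After 'fail': P(defective) = 0.8·0.6000 / (0.8·0.6000 + 0.15·0.4000) ≈ 0.8889
After 'pass': P(defective) = 0.2·0.8889 / (0.2·0.8889 + 0.85·0.1111) ≈ 0.6531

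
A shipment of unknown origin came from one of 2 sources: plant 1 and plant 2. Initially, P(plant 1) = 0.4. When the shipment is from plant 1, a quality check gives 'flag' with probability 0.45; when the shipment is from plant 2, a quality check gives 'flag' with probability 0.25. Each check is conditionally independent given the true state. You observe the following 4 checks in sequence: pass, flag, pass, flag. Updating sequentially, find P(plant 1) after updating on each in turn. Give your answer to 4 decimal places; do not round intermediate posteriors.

Apply Bayes' rule sequentially, carrying P(plant 1) forward.
After 'pass': P(plant 1) = 0.55·0.4000 / (0.55·0.4000 + 0.75·0.6000) ≈ 0.3284
After 'flag': P(plant 1) = 0.45·0.3284 / (0.45·0.3284 + 0.25·0.6716) ≈ 0.4681
After 'pass': P(plant 1) = 0.55·0.4681 / (0.55·0.4681 + 0.75·0.5319) ≈ 0.3922
After 'flag': P(plant 1) = 0.45·0.3922 / (0.45·0.3922 + 0.25·0.6078) ≈ 0.5374

0.5374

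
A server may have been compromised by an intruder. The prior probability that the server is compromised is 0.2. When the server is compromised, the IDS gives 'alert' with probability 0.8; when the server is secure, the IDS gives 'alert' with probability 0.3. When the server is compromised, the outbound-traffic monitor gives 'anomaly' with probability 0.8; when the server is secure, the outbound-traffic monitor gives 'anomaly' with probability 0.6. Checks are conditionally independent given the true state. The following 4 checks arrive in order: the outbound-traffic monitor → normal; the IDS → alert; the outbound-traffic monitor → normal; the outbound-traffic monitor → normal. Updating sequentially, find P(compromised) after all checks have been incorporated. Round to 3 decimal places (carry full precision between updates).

0.077

After the outbound-traffic monitor='normal': P(compromised) = 0.2·0.2000 / (0.2·0.2000 + 0.4·0.8000) ≈ 0.1111
After the IDS='alert': P(compromised) = 0.8·0.1111 / (0.8·0.1111 + 0.3·0.8889) ≈ 0.2500
After the outbound-traffic monitor='normal': P(compromised) = 0.2·0.2500 / (0.2·0.2500 + 0.4·0.7500) ≈ 0.1429
After the outbound-traffic monitor='normal': P(compromised) = 0.2·0.1429 / (0.2·0.1429 + 0.4·0.8571) ≈ 0.0769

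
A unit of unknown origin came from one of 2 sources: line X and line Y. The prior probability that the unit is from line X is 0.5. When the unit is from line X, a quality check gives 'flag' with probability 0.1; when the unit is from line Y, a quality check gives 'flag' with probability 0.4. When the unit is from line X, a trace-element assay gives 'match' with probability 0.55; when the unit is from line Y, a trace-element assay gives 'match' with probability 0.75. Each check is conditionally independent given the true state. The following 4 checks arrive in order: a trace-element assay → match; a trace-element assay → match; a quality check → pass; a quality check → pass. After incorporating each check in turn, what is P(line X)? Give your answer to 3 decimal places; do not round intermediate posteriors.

Apply Bayes' rule sequentially, carrying P(line X) forward.
After a trace-element assay='match': P(line X) = 0.55·0.5000 / (0.55·0.5000 + 0.75·0.5000) ≈ 0.4231
After a trace-element assay='match': P(line X) = 0.55·0.4231 / (0.55·0.4231 + 0.75·0.5769) ≈ 0.3497
After a quality check='pass': P(line X) = 0.9·0.3497 / (0.9·0.3497 + 0.6·0.6503) ≈ 0.4465
After a quality check='pass': P(line X) = 0.9·0.4465 / (0.9·0.4465 + 0.6·0.5535) ≈ 0.5475

0.548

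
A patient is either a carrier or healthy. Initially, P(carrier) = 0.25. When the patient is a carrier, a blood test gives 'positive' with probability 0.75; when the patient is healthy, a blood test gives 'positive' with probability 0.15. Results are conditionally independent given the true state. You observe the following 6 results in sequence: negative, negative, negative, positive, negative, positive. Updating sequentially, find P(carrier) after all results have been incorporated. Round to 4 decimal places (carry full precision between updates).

0.0587

After 'negative': P(carrier) = 0.25·0.2500 / (0.25·0.2500 + 0.85·0.7500) ≈ 0.0893
After 'negative': P(carrier) = 0.25·0.0893 / (0.25·0.0893 + 0.85·0.9107) ≈ 0.0280
After 'negative': P(carrier) = 0.25·0.0280 / (0.25·0.0280 + 0.85·0.9720) ≈ 0.0084
After 'positive': P(carrier) = 0.75·0.0084 / (0.75·0.0084 + 0.15·0.9916) ≈ 0.0407
After 'negative': P(carrier) = 0.25·0.0407 / (0.25·0.0407 + 0.85·0.9593) ≈ 0.0123
After 'positive': P(carrier) = 0.75·0.0123 / (0.75·0.0123 + 0.15·0.9877) ≈ 0.0587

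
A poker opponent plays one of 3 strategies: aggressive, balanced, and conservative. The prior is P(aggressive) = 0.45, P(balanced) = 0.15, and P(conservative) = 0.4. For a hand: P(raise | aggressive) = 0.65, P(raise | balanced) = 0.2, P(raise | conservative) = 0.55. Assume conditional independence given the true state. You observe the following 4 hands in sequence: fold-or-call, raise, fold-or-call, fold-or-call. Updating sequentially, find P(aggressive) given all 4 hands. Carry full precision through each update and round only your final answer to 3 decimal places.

After 'fold-or-call': normaliser = 0.35·0.4500 + 0.8·0.1500 + 0.45·0.4000; P(aggressive) ≈ 0.3443, P(balanced) ≈ 0.2623, P(conservative) ≈ 0.3934
After 'raise': normaliser = 0.65·0.3443 + 0.2·0.2623 + 0.55·0.3934; P(aggressive) ≈ 0.4542, P(balanced) ≈ 0.1065, P(conservative) ≈ 0.4393
After 'fold-or-call': normaliser = 0.35·0.4542 + 0.8·0.1065 + 0.45·0.4393; P(aggressive) ≈ 0.3598, P(balanced) ≈ 0.1928, P(conservative) ≈ 0.4474
After 'fold-or-call': normaliser = 0.35·0.3598 + 0.8·0.1928 + 0.45·0.4474; P(aggressive) ≈ 0.2616, P(balanced) ≈ 0.3203, P(conservative) ≈ 0.4181

0.262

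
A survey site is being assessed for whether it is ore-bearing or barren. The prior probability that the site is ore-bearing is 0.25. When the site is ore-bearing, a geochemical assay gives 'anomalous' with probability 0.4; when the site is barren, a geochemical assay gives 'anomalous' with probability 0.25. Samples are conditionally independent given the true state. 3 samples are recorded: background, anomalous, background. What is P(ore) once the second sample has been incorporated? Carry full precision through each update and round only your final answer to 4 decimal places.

0.2991

After 'background': P(ore) = 0.6·0.2500 / (0.6·0.2500 + 0.75·0.7500) ≈ 0.2105
After 'anomalous': P(ore) = 0.4·0.2105 / (0.4·0.2105 + 0.25·0.7895) ≈ 0.2991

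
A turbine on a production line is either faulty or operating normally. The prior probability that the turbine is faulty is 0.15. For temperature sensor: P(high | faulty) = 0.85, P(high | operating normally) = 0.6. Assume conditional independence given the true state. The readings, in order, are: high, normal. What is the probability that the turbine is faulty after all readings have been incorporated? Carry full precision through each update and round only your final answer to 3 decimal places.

After 'high': P(faulty) = 0.85·0.1500 / (0.85·0.1500 + 0.6·0.8500) ≈ 0.2000
After 'normal': P(faulty) = 0.15·0.2000 / (0.15·0.2000 + 0.4·0.8000) ≈ 0.0857

0.086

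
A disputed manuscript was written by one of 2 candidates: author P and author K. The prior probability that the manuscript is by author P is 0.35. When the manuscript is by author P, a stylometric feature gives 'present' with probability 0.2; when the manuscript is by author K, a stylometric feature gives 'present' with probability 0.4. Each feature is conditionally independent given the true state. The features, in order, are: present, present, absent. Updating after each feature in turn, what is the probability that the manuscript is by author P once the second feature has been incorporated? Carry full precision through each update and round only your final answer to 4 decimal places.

Each posterior becomes the prior for the next update.
After 'present': P(author P) = 0.2·0.3500 / (0.2·0.3500 + 0.4·0.6500) ≈ 0.2121
After 'present': P(author P) = 0.2·0.2121 / (0.2·0.2121 + 0.4·0.7879) ≈ 0.1186

0.1186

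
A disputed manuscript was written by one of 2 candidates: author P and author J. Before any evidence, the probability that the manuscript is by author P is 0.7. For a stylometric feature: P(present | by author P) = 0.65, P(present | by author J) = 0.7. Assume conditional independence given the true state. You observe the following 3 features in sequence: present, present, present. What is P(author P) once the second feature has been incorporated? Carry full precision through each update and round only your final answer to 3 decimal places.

After 'present': P(author P) = 0.65·0.7000 / (0.65·0.7000 + 0.7·0.3000) ≈ 0.6842
After 'present': P(author P) = 0.65·0.6842 / (0.65·0.6842 + 0.7·0.3158) ≈ 0.6680

0.668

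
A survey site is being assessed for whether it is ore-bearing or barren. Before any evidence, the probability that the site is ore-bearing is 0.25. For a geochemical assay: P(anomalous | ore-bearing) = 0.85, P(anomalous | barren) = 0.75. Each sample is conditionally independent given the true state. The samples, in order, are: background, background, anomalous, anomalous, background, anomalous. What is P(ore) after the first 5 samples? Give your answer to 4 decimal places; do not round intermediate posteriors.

0.0847

After 'background': P(ore) = 0.15·0.2500 / (0.15·0.2500 + 0.25·0.7500) ≈ 0.1667
After 'background': P(ore) = 0.15·0.1667 / (0.15·0.1667 + 0.25·0.8333) ≈ 0.1071
After 'anomalous': P(ore) = 0.85·0.1071 / (0.85·0.1071 + 0.75·0.8929) ≈ 0.1197
After 'anomalous': P(ore) = 0.85·0.1197 / (0.85·0.1197 + 0.75·0.8803) ≈ 0.1335
After 'background': P(ore) = 0.15·0.1335 / (0.15·0.1335 + 0.25·0.8665) ≈ 0.0847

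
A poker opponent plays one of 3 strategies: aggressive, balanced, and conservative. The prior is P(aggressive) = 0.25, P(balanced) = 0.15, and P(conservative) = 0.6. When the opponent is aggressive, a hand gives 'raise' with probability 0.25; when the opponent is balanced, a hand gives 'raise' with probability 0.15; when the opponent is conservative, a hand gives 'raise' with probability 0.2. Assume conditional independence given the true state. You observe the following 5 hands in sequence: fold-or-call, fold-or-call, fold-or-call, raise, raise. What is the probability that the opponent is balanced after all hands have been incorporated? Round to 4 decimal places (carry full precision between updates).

0.0989

Each posterior becomes the prior for the next update.
After 'fold-or-call': normaliser = 0.75·0.2500 + 0.85·0.1500 + 0.8·0.6000; P(aggressive) ≈ 0.2358, P(balanced) ≈ 0.1604, P(conservative) ≈ 0.6038
After 'fold-or-call': normaliser = 0.75·0.2358 + 0.85·0.1604 + 0.8·0.6038; P(aggressive) ≈ 0.2222, P(balanced) ≈ 0.1712, P(conservative) ≈ 0.6066
After 'fold-or-call': normaliser = 0.75·0.2222 + 0.85·0.1712 + 0.8·0.6066; P(aggressive) ≈ 0.2089, P(balanced) ≈ 0.1825, P(conservative) ≈ 0.6086
After 'raise': normaliser = 0.25·0.2089 + 0.15·0.1825 + 0.2·0.6086; P(aggressive) ≈ 0.2595, P(balanced) ≈ 0.1360, P(conservative) ≈ 0.6046
After 'raise': normaliser = 0.25·0.2595 + 0.15·0.1360 + 0.2·0.6046; P(aggressive) ≈ 0.3146, P(balanced) ≈ 0.0989, P(conservative) ≈ 0.5865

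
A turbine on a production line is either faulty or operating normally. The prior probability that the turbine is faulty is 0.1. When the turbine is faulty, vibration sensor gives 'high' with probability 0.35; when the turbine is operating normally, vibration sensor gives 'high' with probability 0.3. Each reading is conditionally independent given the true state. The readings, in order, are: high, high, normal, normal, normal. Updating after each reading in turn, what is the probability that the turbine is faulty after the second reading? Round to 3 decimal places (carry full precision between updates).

After 'high': P(faulty) = 0.35·0.1000 / (0.35·0.1000 + 0.3·0.9000) ≈ 0.1148
After 'high': P(faulty) = 0.35·0.1148 / (0.35·0.1148 + 0.3·0.8852) ≈ 0.1314

0.131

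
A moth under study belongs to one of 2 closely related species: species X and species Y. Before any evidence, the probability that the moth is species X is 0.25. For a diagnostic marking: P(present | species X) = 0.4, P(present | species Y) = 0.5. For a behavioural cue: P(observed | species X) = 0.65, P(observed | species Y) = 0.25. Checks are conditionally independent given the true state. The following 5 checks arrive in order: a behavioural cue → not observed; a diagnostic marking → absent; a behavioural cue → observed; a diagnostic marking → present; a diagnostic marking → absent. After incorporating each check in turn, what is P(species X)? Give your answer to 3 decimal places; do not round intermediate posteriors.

After a behavioural cue='not observed': P(species X) = 0.35·0.2500 / (0.35·0.2500 + 0.75·0.7500) ≈ 0.1346
After a diagnostic marking='absent': P(species X) = 0.6·0.1346 / (0.6·0.1346 + 0.5·0.8654) ≈ 0.1573
After a behavioural cue='observed': P(species X) = 0.65·0.1573 / (0.65·0.1573 + 0.25·0.8427) ≈ 0.3268
After a diagnostic marking='present': P(species X) = 0.4·0.3268 / (0.4·0.3268 + 0.5·0.6732) ≈ 0.2797
After a diagnostic marking='absent': P(species X) = 0.6·0.2797 / (0.6·0.2797 + 0.5·0.7203) ≈ 0.3178

0.318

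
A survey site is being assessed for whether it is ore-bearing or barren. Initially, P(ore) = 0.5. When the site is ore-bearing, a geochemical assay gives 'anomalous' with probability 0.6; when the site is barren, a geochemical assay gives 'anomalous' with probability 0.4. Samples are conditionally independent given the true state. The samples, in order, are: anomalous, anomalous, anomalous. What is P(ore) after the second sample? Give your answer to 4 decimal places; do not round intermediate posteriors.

0.6923

After 'anomalous': P(ore) = 0.6·0.5000 / (0.6·0.5000 + 0.4·0.5000) ≈ 0.6000
After 'anomalous': P(ore) = 0.6·0.6000 / (0.6·0.6000 + 0.4·0.4000) ≈ 0.6923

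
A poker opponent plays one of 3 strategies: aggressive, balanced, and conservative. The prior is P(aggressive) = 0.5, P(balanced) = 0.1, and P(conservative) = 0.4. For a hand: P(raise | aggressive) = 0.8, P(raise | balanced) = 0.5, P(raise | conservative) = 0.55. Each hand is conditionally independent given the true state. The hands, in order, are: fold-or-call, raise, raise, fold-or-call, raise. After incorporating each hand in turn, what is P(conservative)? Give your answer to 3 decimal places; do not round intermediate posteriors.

After 'fold-or-call': normaliser = 0.2·0.5000 + 0.5·0.1000 + 0.45·0.4000; P(aggressive) ≈ 0.3030, P(balanced) ≈ 0.1515, P(conservative) ≈ 0.5455
After 'raise': normaliser = 0.8·0.3030 + 0.5·0.1515 + 0.55·0.5455; P(aggressive) ≈ 0.3922, P(balanced) ≈ 0.1225, P(conservative) ≈ 0.4853
After 'raise': normaliser = 0.8·0.3922 + 0.5·0.1225 + 0.55·0.4853; P(aggressive) ≈ 0.4887, P(balanced) ≈ 0.0955, P(conservative) ≈ 0.4158
After 'fold-or-call': normaliser = 0.2·0.4887 + 0.5·0.0955 + 0.45·0.4158; P(aggressive) ≈ 0.2939, P(balanced) ≈ 0.1435, P(conservative) ≈ 0.5626
After 'raise': normaliser = 0.8·0.2939 + 0.5·0.1435 + 0.55·0.5626; P(aggressive) ≈ 0.3815, P(balanced) ≈ 0.1164, P(conservative) ≈ 0.5021

0.502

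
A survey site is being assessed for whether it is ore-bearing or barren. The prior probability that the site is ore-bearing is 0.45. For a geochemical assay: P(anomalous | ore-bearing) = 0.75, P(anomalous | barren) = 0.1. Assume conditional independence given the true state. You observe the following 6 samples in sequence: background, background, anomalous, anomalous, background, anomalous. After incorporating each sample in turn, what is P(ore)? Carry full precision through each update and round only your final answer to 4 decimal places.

After 'background': P(ore) = 0.25·0.4500 / (0.25·0.4500 + 0.9·0.5500) ≈ 0.1852
After 'background': P(ore) = 0.25·0.1852 / (0.25·0.1852 + 0.9·0.8148) ≈ 0.0594
After 'anomalous': P(ore) = 0.75·0.0594 / (0.75·0.0594 + 0.1·0.9406) ≈ 0.3213
After 'anomalous': P(ore) = 0.75·0.3213 / (0.75·0.3213 + 0.1·0.6787) ≈ 0.7803
After 'background': P(ore) = 0.25·0.7803 / (0.25·0.7803 + 0.9·0.2197) ≈ 0.4966
After 'anomalous': P(ore) = 0.75·0.4966 / (0.75·0.4966 + 0.1·0.5034) ≈ 0.8809

0.8809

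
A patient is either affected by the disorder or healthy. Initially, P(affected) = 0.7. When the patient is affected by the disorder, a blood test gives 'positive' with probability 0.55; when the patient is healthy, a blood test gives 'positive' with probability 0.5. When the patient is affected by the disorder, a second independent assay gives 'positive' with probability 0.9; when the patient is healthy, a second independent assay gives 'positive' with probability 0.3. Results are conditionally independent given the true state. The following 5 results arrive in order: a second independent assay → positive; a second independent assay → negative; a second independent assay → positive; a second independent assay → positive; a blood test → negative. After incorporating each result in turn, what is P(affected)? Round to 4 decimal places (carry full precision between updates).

Each posterior becomes the prior for the next update.
After a second independent assay='positive': P(affected) = 0.9·0.7000 / (0.9·0.7000 + 0.3·0.3000) ≈ 0.8750
After a second independent assay='negative': P(affected) = 0.1·0.8750 / (0.1·0.8750 + 0.7·0.1250) ≈ 0.5000
After a second independent assay='positive': P(affected) = 0.9·0.5000 / (0.9·0.5000 + 0.3·0.5000) ≈ 0.7500
After a second independent assay='positive': P(affected) = 0.9·0.7500 / (0.9·0.7500 + 0.3·0.2500) ≈ 0.9000
After a blood test='negative': P(affected) = 0.45·0.9000 / (0.45·0.9000 + 0.5·0.1000) ≈ 0.8901

0.8901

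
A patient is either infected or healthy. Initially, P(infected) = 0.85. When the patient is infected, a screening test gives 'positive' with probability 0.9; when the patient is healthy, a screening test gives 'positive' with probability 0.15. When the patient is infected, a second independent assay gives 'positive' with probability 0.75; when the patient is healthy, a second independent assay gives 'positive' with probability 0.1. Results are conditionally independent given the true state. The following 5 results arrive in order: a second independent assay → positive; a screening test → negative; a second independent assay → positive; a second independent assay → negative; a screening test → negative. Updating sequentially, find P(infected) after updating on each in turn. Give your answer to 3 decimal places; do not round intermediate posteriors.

After a second independent assay='positive': P(infected) = 0.75·0.8500 / (0.75·0.8500 + 0.1·0.1500) ≈ 0.9770
After a screening test='negative': P(infected) = 0.1·0.9770 / (0.1·0.9770 + 0.85·0.0230) ≈ 0.8333
After a second independent assay='positive': P(infected) = 0.75·0.8333 / (0.75·0.8333 + 0.1·0.1667) ≈ 0.9740
After a second independent assay='negative': P(infected) = 0.25·0.9740 / (0.25·0.9740 + 0.9·0.0260) ≈ 0.9124
After a screening test='negative': P(infected) = 0.1·0.9124 / (0.1·0.9124 + 0.85·0.0876) ≈ 0.5507

0.551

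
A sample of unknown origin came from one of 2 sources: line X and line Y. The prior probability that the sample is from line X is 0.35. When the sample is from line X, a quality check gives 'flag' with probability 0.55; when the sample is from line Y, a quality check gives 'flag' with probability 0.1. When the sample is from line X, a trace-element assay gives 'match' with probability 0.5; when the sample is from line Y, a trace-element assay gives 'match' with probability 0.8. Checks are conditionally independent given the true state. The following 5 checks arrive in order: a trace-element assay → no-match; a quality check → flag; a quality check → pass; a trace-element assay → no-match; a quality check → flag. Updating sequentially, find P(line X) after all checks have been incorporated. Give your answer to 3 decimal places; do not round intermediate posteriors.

0.981

After a trace-element assay='no-match': P(line X) = 0.5·0.3500 / (0.5·0.3500 + 0.2·0.6500) ≈ 0.5738
After a quality check='flag': P(line X) = 0.55·0.5738 / (0.55·0.5738 + 0.1·0.4262) ≈ 0.8810
After a quality check='pass': P(line X) = 0.45·0.8810 / (0.45·0.8810 + 0.9·0.1190) ≈ 0.7873
After a trace-element assay='no-match': P(line X) = 0.5·0.7873 / (0.5·0.7873 + 0.2·0.2127) ≈ 0.9025
After a quality check='flag': P(line X) = 0.55·0.9025 / (0.55·0.9025 + 0.1·0.0975) ≈ 0.9807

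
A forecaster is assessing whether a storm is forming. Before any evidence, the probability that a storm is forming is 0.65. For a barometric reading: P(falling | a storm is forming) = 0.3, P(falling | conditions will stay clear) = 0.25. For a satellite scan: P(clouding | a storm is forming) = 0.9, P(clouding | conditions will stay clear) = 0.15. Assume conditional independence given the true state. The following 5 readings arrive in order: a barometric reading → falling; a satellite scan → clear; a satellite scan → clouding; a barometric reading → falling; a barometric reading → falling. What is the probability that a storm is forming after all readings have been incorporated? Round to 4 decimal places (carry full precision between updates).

After a barometric reading='falling': P(storm) = 0.3·0.6500 / (0.3·0.6500 + 0.25·0.3500) ≈ 0.6903
After a satellite scan='clear': P(storm) = 0.1·0.6903 / (0.1·0.6903 + 0.85·0.3097) ≈ 0.2077
After a satellite scan='clouding': P(storm) = 0.9·0.2077 / (0.9·0.2077 + 0.15·0.7923) ≈ 0.6114
After a barometric reading='falling': P(storm) = 0.3·0.6114 / (0.3·0.6114 + 0.25·0.3886) ≈ 0.6537
After a barometric reading='falling': P(storm) = 0.3·0.6537 / (0.3·0.6537 + 0.25·0.3463) ≈ 0.6937

0.6937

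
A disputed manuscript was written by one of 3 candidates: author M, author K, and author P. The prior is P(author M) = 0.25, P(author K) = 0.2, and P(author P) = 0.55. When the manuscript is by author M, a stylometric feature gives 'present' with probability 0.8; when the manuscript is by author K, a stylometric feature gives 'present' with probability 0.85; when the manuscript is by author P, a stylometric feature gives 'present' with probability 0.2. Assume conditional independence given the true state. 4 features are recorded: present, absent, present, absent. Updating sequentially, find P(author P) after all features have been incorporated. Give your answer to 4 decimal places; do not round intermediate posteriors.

After 'present': normaliser = 0.8·0.2500 + 0.85·0.2000 + 0.2·0.5500; P(author M) ≈ 0.4167, P(author K) ≈ 0.3542, P(author P) ≈ 0.2292
After 'absent': normaliser = 0.2·0.4167 + 0.15·0.3542 + 0.8·0.2292; P(author M) ≈ 0.2606, P(author K) ≈ 0.1661, P(author P) ≈ 0.5733
After 'present': normaliser = 0.8·0.2606 + 0.85·0.1661 + 0.2·0.5733; P(author M) ≈ 0.4490, P(author K) ≈ 0.3041, P(author P) ≈ 0.2469
After 'absent': normaliser = 0.2·0.4490 + 0.15·0.3041 + 0.8·0.2469; P(author M) ≈ 0.2697, P(author K) ≈ 0.1370, P(author P) ≈ 0.5933

0.5933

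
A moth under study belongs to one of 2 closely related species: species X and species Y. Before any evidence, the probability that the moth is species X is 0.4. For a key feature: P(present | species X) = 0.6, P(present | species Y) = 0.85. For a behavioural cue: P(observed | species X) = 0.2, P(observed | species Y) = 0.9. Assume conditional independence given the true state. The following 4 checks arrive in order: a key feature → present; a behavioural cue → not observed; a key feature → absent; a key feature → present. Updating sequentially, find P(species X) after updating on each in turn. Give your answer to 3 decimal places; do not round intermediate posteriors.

After a key feature='present': P(species X) = 0.6·0.4000 / (0.6·0.4000 + 0.85·0.6000) ≈ 0.3200
After a behavioural cue='not observed': P(species X) = 0.8·0.3200 / (0.8·0.3200 + 0.1·0.6800) ≈ 0.7901
After a key feature='absent': P(species X) = 0.4·0.7901 / (0.4·0.7901 + 0.15·0.2099) ≈ 0.9094
After a key feature='present': P(species X) = 0.6·0.9094 / (0.6·0.9094 + 0.85·0.0906) ≈ 0.8763

0.876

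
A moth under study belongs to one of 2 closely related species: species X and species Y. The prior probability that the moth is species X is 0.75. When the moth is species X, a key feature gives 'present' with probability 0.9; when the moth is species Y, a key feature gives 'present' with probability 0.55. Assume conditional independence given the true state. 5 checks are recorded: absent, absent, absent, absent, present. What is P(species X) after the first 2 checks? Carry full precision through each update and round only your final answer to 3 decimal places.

0.129

After 'absent': P(species X) = 0.1·0.7500 / (0.1·0.7500 + 0.45·0.2500) ≈ 0.4000
After 'absent': P(species X) = 0.1·0.4000 / (0.1·0.4000 + 0.45·0.6000) ≈ 0.1290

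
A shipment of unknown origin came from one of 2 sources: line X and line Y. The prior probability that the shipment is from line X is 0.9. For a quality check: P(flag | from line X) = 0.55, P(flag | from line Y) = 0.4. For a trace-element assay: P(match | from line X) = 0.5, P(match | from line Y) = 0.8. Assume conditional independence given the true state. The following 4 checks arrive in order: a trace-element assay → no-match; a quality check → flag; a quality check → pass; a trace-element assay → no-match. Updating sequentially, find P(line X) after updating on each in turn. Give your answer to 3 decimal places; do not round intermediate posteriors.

0.983

After a trace-element assay='no-match': P(line X) = 0.5·0.9000 / (0.5·0.9000 + 0.2·0.1000) ≈ 0.9574
After a quality check='flag': P(line X) = 0.55·0.9574 / (0.55·0.9574 + 0.4·0.0426) ≈ 0.9687
After a quality check='pass': P(line X) = 0.45·0.9687 / (0.45·0.9687 + 0.6·0.0313) ≈ 0.9587
After a trace-element assay='no-match': P(line X) = 0.5·0.9587 / (0.5·0.9587 + 0.2·0.0413) ≈ 0.9831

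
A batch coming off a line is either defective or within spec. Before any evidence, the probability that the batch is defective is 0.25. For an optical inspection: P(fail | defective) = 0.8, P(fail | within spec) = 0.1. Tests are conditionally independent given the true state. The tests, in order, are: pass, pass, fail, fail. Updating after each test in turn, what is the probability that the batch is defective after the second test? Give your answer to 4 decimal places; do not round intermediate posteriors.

Apply Bayes' rule sequentially, carrying P(defective) forward.
After 'pass': P(defective) = 0.2·0.2500 / (0.2·0.2500 + 0.9·0.7500) ≈ 0.0690
After 'pass': P(defective) = 0.2·0.0690 / (0.2·0.0690 + 0.9·0.9310) ≈ 0.0162

0.0162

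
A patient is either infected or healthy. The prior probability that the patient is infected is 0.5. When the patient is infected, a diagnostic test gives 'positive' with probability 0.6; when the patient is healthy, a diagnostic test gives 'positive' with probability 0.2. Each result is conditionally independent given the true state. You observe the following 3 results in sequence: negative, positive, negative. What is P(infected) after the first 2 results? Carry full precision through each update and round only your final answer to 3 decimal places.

After 'negative': P(infected) = 0.4·0.5000 / (0.4·0.5000 + 0.8·0.5000) ≈ 0.3333
After 'positive': P(infected) = 0.6·0.3333 / (0.6·0.3333 + 0.2·0.6667) ≈ 0.6000

0.600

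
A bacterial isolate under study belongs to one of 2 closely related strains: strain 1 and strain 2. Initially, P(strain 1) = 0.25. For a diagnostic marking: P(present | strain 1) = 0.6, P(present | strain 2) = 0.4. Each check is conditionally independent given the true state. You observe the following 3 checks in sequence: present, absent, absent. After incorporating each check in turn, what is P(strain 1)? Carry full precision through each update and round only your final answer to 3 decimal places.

After 'present': P(strain 1) = 0.6·0.2500 / (0.6·0.2500 + 0.4·0.7500) ≈ 0.3333
After 'absent': P(strain 1) = 0.4·0.3333 / (0.4·0.3333 + 0.6·0.6667) ≈ 0.2500
After 'absent': P(strain 1) = 0.4·0.2500 / (0.4·0.2500 + 0.6·0.7500) ≈ 0.1818

0.182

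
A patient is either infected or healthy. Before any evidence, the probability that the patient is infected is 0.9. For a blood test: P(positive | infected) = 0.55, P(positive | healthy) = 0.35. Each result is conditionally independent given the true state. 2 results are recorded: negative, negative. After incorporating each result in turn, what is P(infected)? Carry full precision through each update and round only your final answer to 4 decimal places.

After 'negative': P(infected) = 0.45·0.9000 / (0.45·0.9000 + 0.65·0.1000) ≈ 0.8617
After 'negative': P(infected) = 0.45·0.8617 / (0.45·0.8617 + 0.65·0.1383) ≈ 0.8118

0.8118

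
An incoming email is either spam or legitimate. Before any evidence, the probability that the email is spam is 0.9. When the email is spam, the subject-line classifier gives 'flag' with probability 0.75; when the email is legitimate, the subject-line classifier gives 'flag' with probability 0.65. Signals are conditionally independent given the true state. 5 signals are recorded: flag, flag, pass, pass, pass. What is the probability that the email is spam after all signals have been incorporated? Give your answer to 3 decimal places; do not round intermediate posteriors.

After 'flag': P(spam) = 0.75·0.9000 / (0.75·0.9000 + 0.65·0.1000) ≈ 0.9122
After 'flag': P(spam) = 0.75·0.9122 / (0.75·0.9122 + 0.65·0.0878) ≈ 0.9230
After 'pass': P(spam) = 0.25·0.9230 / (0.25·0.9230 + 0.35·0.0770) ≈ 0.8954
After 'pass': P(spam) = 0.25·0.8954 / (0.25·0.8954 + 0.35·0.1046) ≈ 0.8594
After 'pass': P(spam) = 0.25·0.8594 / (0.25·0.8594 + 0.35·0.1406) ≈ 0.8137

0.814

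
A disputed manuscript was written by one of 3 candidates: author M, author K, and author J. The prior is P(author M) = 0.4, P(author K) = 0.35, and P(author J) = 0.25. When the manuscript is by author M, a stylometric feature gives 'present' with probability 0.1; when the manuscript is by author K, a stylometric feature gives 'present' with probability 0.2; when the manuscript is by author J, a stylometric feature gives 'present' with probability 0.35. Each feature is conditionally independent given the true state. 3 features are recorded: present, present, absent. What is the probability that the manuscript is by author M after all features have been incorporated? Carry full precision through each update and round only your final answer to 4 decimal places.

0.1037

Apply Bayes' rule sequentially, carrying P(author M) forward.
After 'present': normaliser = 0.1·0.4000 + 0.2·0.3500 + 0.35·0.2500; P(author M) ≈ 0.2025, P(author K) ≈ 0.3544, P(author J) ≈ 0.4430
After 'present': normaliser = 0.1·0.2025 + 0.2·0.3544 + 0.35·0.4430; P(author M) ≈ 0.0823, P(author K) ≈ 0.2879, P(author J) ≈ 0.6298
After 'absent': normaliser = 0.9·0.0823 + 0.8·0.2879 + 0.65·0.6298; P(author M) ≈ 0.1037, P(author K) ≈ 0.3227, P(author J) ≈ 0.5736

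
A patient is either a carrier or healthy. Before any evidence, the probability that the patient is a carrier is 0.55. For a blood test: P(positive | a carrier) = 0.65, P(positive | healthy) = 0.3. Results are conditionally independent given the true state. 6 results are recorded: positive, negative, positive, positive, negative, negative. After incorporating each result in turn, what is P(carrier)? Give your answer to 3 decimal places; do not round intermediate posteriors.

0.608

Each posterior becomes the prior for the next update.
After 'positive': P(carrier) = 0.65·0.5500 / (0.65·0.5500 + 0.3·0.4500) ≈ 0.7259
After 'negative': P(carrier) = 0.35·0.7259 / (0.35·0.7259 + 0.7·0.2741) ≈ 0.5697
After 'positive': P(carrier) = 0.65·0.5697 / (0.65·0.5697 + 0.3·0.4303) ≈ 0.7415
After 'positive': P(carrier) = 0.65·0.7415 / (0.65·0.7415 + 0.3·0.2585) ≈ 0.8614
After 'negative': P(carrier) = 0.35·0.8614 / (0.35·0.8614 + 0.7·0.1386) ≈ 0.7566
After 'negative': P(carrier) = 0.35·0.7566 / (0.35·0.7566 + 0.7·0.2434) ≈ 0.6084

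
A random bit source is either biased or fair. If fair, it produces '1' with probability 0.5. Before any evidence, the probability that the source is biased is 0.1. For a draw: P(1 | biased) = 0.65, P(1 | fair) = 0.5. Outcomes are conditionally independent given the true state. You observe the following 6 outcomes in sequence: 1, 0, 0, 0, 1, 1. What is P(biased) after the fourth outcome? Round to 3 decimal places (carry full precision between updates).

0.047

After '1': P(biased) = 0.65·0.1000 / (0.65·0.1000 + 0.5·0.9000) ≈ 0.1262
After '0': P(biased) = 0.35·0.1262 / (0.35·0.1262 + 0.5·0.8738) ≈ 0.0918
After '0': P(biased) = 0.35·0.0918 / (0.35·0.0918 + 0.5·0.9082) ≈ 0.0661
After '0': P(biased) = 0.35·0.0661 / (0.35·0.0661 + 0.5·0.9339) ≈ 0.0472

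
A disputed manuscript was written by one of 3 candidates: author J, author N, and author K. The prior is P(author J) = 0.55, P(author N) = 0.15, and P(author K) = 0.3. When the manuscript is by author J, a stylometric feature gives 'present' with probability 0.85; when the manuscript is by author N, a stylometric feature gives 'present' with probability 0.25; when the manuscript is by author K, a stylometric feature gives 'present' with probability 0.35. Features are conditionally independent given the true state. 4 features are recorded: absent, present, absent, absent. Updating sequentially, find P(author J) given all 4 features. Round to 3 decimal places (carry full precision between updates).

0.034

Each posterior becomes the prior for the next update.
After 'absent': normaliser = 0.15·0.5500 + 0.75·0.1500 + 0.65·0.3000; P(author J) ≈ 0.2115, P(author N) ≈ 0.2885, P(author K) ≈ 0.5000
After 'present': normaliser = 0.85·0.2115 + 0.25·0.2885 + 0.35·0.5000; P(author J) ≈ 0.4212, P(author N) ≈ 0.1689, P(author K) ≈ 0.4099
After 'absent': normaliser = 0.15·0.4212 + 0.75·0.1689 + 0.65·0.4099; P(author J) ≈ 0.1385, P(author N) ≈ 0.2776, P(author K) ≈ 0.5839
After 'absent': normaliser = 0.15·0.1385 + 0.75·0.2776 + 0.65·0.5839; P(author J) ≈ 0.0341, P(author N) ≈ 0.3422, P(author K) ≈ 0.6237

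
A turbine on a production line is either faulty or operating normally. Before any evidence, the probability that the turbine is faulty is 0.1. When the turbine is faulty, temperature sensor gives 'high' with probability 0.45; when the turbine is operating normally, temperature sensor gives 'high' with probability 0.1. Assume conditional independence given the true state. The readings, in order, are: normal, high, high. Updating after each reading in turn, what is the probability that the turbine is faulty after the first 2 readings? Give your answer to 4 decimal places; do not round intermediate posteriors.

After 'normal': P(faulty) = 0.55·0.1000 / (0.55·0.1000 + 0.9·0.9000) ≈ 0.0636
After 'high': P(faulty) = 0.45·0.0636 / (0.45·0.0636 + 0.1·0.9364) ≈ 0.2340

0.2340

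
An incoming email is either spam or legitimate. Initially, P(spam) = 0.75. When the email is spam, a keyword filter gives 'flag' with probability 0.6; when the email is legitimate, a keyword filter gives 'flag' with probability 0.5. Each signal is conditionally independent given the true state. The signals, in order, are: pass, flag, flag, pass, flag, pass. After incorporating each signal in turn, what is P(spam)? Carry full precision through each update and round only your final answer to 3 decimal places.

Apply Bayes' rule sequentially, carrying P(spam) forward.
After 'pass': P(spam) = 0.4·0.7500 / (0.4·0.7500 + 0.5·0.2500) ≈ 0.7059
After 'flag': P(spam) = 0.6·0.7059 / (0.6·0.7059 + 0.5·0.2941) ≈ 0.7423
After 'flag': P(spam) = 0.6·0.7423 / (0.6·0.7423 + 0.5·0.2577) ≈ 0.7756
After 'pass': P(spam) = 0.4·0.7756 / (0.4·0.7756 + 0.5·0.2244) ≈ 0.7344
After 'flag': P(spam) = 0.6·0.7344 / (0.6·0.7344 + 0.5·0.2656) ≈ 0.7684
After 'pass': P(spam) = 0.4·0.7684 / (0.4·0.7684 + 0.5·0.2316) ≈ 0.7263

0.726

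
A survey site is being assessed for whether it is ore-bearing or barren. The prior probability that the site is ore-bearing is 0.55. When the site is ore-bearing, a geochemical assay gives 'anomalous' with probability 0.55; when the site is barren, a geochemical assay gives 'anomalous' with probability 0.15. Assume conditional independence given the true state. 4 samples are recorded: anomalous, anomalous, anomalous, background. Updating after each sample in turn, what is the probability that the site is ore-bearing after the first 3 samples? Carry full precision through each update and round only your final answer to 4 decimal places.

0.9837

After 'anomalous': P(ore) = 0.55·0.5500 / (0.55·0.5500 + 0.15·0.4500) ≈ 0.8176
After 'anomalous': P(ore) = 0.55·0.8176 / (0.55·0.8176 + 0.15·0.1824) ≈ 0.9426
After 'anomalous': P(ore) = 0.55·0.9426 / (0.55·0.9426 + 0.15·0.0574) ≈ 0.9837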